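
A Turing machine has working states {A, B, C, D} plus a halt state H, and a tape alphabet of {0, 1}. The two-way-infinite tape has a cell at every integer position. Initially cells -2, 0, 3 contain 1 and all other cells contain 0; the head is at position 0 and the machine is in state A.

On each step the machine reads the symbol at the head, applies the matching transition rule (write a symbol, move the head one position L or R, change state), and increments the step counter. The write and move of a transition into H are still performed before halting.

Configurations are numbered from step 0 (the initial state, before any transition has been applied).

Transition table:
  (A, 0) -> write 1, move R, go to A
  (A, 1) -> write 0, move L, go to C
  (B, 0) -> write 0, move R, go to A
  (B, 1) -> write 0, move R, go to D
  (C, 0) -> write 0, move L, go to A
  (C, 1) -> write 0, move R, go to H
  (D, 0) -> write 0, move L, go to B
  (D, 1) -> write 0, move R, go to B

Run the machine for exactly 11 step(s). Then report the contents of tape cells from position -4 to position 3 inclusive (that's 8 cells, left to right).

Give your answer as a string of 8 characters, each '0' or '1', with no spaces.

Step 1: in state A at pos 0, read 1 -> (A,1)->write 0,move L,goto C. Now: state=C, head=-1, tape[-3..4]=01000010 (head:   ^)
Step 2: in state C at pos -1, read 0 -> (C,0)->write 0,move L,goto A. Now: state=A, head=-2, tape[-3..4]=01000010 (head:  ^)
Step 3: in state A at pos -2, read 1 -> (A,1)->write 0,move L,goto C. Now: state=C, head=-3, tape[-4..4]=000000010 (head:  ^)
Step 4: in state C at pos -3, read 0 -> (C,0)->write 0,move L,goto A. Now: state=A, head=-4, tape[-5..4]=0000000010 (head:  ^)
Step 5: in state A at pos -4, read 0 -> (A,0)->write 1,move R,goto A. Now: state=A, head=-3, tape[-5..4]=0100000010 (head:   ^)
Step 6: in state A at pos -3, read 0 -> (A,0)->write 1,move R,goto A. Now: state=A, head=-2, tape[-5..4]=0110000010 (head:    ^)
Step 7: in state A at pos -2, read 0 -> (A,0)->write 1,move R,goto A. Now: state=A, head=-1, tape[-5..4]=0111000010 (head:     ^)
Step 8: in state A at pos -1, read 0 -> (A,0)->write 1,move R,goto A. Now: state=A, head=0, tape[-5..4]=0111100010 (head:      ^)
Step 9: in state A at pos 0, read 0 -> (A,0)->write 1,move R,goto A. Now: state=A, head=1, tape[-5..4]=0111110010 (head:       ^)
Step 10: in state A at pos 1, read 0 -> (A,0)->write 1,move R,goto A. Now: state=A, head=2, tape[-5..4]=0111111010 (head:        ^)
Step 11: in state A at pos 2, read 0 -> (A,0)->write 1,move R,goto A. Now: state=A, head=3, tape[-5..4]=0111111110 (head:         ^)

Answer: 11111111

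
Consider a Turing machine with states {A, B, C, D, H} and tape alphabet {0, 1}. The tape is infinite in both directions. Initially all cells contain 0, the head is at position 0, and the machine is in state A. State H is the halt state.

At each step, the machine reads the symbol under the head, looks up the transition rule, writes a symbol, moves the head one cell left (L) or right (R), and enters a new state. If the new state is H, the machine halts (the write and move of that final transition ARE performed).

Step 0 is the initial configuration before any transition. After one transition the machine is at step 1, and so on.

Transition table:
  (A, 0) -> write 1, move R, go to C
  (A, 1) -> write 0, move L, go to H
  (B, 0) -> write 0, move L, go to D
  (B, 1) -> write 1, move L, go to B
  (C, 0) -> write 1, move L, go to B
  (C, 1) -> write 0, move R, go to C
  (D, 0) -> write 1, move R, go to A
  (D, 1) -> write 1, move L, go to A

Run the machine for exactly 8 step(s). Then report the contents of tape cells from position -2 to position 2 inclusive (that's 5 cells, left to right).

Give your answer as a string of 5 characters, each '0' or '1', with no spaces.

Answer: 11000

Derivation:
Step 1: in state A at pos 0, read 0 -> (A,0)->write 1,move R,goto C. Now: state=C, head=1, tape[-1..2]=0100 (head:   ^)
Step 2: in state C at pos 1, read 0 -> (C,0)->write 1,move L,goto B. Now: state=B, head=0, tape[-1..2]=0110 (head:  ^)
Step 3: in state B at pos 0, read 1 -> (B,1)->write 1,move L,goto B. Now: state=B, head=-1, tape[-2..2]=00110 (head:  ^)
Step 4: in state B at pos -1, read 0 -> (B,0)->write 0,move L,goto D. Now: state=D, head=-2, tape[-3..2]=000110 (head:  ^)
Step 5: in state D at pos -2, read 0 -> (D,0)->write 1,move R,goto A. Now: state=A, head=-1, tape[-3..2]=010110 (head:   ^)
Step 6: in state A at pos -1, read 0 -> (A,0)->write 1,move R,goto C. Now: state=C, head=0, tape[-3..2]=011110 (head:    ^)
Step 7: in state C at pos 0, read 1 -> (C,1)->write 0,move R,goto C. Now: state=C, head=1, tape[-3..2]=011010 (head:     ^)
Step 8: in state C at pos 1, read 1 -> (C,1)->write 0,move R,goto C. Now: state=C, head=2, tape[-3..3]=0110000 (head:      ^)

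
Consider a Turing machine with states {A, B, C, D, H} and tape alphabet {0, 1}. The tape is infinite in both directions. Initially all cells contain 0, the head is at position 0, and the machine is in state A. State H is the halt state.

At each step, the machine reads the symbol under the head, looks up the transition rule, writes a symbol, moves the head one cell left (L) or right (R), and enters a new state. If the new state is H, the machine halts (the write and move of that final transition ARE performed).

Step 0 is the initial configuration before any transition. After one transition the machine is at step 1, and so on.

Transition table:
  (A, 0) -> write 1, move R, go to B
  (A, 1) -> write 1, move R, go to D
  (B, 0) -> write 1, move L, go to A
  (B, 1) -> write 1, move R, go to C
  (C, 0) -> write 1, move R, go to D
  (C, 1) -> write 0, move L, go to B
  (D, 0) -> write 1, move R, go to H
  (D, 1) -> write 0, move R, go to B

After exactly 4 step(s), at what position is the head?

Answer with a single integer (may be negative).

Step 1: in state A at pos 0, read 0 -> (A,0)->write 1,move R,goto B. Now: state=B, head=1, tape[-1..2]=0100 (head:   ^)
Step 2: in state B at pos 1, read 0 -> (B,0)->write 1,move L,goto A. Now: state=A, head=0, tape[-1..2]=0110 (head:  ^)
Step 3: in state A at pos 0, read 1 -> (A,1)->write 1,move R,goto D. Now: state=D, head=1, tape[-1..2]=0110 (head:   ^)
Step 4: in state D at pos 1, read 1 -> (D,1)->write 0,move R,goto B. Now: state=B, head=2, tape[-1..3]=01000 (head:    ^)

Answer: 2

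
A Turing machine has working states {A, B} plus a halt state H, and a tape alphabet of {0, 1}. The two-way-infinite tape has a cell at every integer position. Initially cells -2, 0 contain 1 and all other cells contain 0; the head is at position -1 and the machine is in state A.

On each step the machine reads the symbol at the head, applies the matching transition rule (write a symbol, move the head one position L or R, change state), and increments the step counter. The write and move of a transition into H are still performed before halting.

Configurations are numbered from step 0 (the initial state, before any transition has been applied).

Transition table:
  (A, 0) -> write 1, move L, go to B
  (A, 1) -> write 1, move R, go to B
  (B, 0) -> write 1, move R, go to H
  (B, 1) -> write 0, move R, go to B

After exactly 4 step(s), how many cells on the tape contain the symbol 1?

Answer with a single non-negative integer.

Answer: 0

Derivation:
Step 1: in state A at pos -1, read 0 -> (A,0)->write 1,move L,goto B. Now: state=B, head=-2, tape[-3..1]=01110 (head:  ^)
Step 2: in state B at pos -2, read 1 -> (B,1)->write 0,move R,goto B. Now: state=B, head=-1, tape[-3..1]=00110 (head:   ^)
Step 3: in state B at pos -1, read 1 -> (B,1)->write 0,move R,goto B. Now: state=B, head=0, tape[-3..1]=00010 (head:    ^)
Step 4: in state B at pos 0, read 1 -> (B,1)->write 0,move R,goto B. Now: state=B, head=1, tape[-3..2]=000000 (head:     ^)
No cell contains 1 after step 4 -> 0 cell(s)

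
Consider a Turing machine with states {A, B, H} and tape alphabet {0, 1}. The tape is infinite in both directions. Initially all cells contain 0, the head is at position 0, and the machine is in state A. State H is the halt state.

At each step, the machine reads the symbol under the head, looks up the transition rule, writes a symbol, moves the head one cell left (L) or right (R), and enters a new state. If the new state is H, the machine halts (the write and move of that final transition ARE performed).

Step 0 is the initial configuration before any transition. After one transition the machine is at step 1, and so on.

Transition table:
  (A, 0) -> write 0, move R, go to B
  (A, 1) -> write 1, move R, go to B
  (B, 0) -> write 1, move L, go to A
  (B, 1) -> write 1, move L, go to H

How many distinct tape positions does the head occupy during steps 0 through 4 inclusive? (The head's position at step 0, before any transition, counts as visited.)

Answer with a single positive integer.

Answer: 2

Derivation:
Step 1: in state A at pos 0, read 0 -> (A,0)->write 0,move R,goto B. Now: state=B, head=1, tape[-1..2]=0000 (head:   ^)
Step 2: in state B at pos 1, read 0 -> (B,0)->write 1,move L,goto A. Now: state=A, head=0, tape[-1..2]=0010 (head:  ^)
Step 3: in state A at pos 0, read 0 -> (A,0)->write 0,move R,goto B. Now: state=B, head=1, tape[-1..2]=0010 (head:   ^)
Step 4: in state B at pos 1, read 1 -> (B,1)->write 1,move L,goto H. Now: state=H, head=0, tape[-1..2]=0010 (head:  ^)
Head positions at steps 0..4: starting at 0, distinct positions visited = {0, 1} -> 2 position(s)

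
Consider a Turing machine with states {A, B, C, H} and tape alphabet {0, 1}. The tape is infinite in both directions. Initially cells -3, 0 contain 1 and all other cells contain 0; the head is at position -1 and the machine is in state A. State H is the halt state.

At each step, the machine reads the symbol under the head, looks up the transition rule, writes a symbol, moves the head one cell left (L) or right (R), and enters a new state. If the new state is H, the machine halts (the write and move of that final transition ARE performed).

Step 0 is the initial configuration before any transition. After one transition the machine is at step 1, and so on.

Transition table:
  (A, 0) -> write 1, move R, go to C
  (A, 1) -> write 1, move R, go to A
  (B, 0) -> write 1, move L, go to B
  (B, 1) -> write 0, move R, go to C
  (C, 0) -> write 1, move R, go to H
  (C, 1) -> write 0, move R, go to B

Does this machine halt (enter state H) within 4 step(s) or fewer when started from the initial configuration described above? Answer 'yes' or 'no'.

Step 1: in state A at pos -1, read 0 -> (A,0)->write 1,move R,goto C. Now: state=C, head=0, tape[-4..1]=010110 (head:     ^)
Step 2: in state C at pos 0, read 1 -> (C,1)->write 0,move R,goto B. Now: state=B, head=1, tape[-4..2]=0101000 (head:      ^)
Step 3: in state B at pos 1, read 0 -> (B,0)->write 1,move L,goto B. Now: state=B, head=0, tape[-4..2]=0101010 (head:     ^)
Step 4: in state B at pos 0, read 0 -> (B,0)->write 1,move L,goto B. Now: state=B, head=-1, tape[-4..2]=0101110 (head:    ^)
After 4 step(s): state = B (not H) -> not halted within 4 -> no

Answer: no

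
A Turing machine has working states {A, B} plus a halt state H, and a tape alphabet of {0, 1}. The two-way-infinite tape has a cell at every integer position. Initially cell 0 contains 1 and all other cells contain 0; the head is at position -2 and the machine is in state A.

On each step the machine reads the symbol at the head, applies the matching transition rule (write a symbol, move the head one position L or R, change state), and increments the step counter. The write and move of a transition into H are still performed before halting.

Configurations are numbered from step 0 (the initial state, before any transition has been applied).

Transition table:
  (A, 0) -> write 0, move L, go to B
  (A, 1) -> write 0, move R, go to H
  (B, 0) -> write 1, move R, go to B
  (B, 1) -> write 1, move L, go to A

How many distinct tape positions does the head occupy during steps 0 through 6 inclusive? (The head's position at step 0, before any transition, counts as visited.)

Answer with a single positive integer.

Answer: 4

Derivation:
Step 1: in state A at pos -2, read 0 -> (A,0)->write 0,move L,goto B. Now: state=B, head=-3, tape[-4..1]=000010 (head:  ^)
Step 2: in state B at pos -3, read 0 -> (B,0)->write 1,move R,goto B. Now: state=B, head=-2, tape[-4..1]=010010 (head:   ^)
Step 3: in state B at pos -2, read 0 -> (B,0)->write 1,move R,goto B. Now: state=B, head=-1, tape[-4..1]=011010 (head:    ^)
Step 4: in state B at pos -1, read 0 -> (B,0)->write 1,move R,goto B. Now: state=B, head=0, tape[-4..1]=011110 (head:     ^)
Step 5: in state B at pos 0, read 1 -> (B,1)->write 1,move L,goto A. Now: state=A, head=-1, tape[-4..1]=011110 (head:    ^)
Step 6: in state A at pos -1, read 1 -> (A,1)->write 0,move R,goto H. Now: state=H, head=0, tape[-4..1]=011010 (head:     ^)
Head positions at steps 0..6: starting at -2, distinct positions visited = {-3, -2, -1, 0} -> 4 position(s)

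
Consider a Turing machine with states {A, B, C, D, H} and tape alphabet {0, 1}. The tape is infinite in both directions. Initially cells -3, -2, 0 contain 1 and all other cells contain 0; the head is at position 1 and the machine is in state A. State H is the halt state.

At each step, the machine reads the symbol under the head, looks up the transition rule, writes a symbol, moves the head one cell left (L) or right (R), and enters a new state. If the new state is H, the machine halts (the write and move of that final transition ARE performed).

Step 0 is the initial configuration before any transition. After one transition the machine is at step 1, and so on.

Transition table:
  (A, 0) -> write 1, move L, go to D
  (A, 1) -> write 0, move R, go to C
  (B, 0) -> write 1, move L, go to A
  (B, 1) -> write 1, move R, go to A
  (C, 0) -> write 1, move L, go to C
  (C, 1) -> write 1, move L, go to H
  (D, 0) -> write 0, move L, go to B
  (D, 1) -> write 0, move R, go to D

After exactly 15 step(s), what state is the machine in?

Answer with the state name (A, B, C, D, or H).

Step 1: in state A at pos 1, read 0 -> (A,0)->write 1,move L,goto D. Now: state=D, head=0, tape[-4..2]=0110110 (head:     ^)
Step 2: in state D at pos 0, read 1 -> (D,1)->write 0,move R,goto D. Now: state=D, head=1, tape[-4..2]=0110010 (head:      ^)
Step 3: in state D at pos 1, read 1 -> (D,1)->write 0,move R,goto D. Now: state=D, head=2, tape[-4..3]=01100000 (head:       ^)
Step 4: in state D at pos 2, read 0 -> (D,0)->write 0,move L,goto B. Now: state=B, head=1, tape[-4..3]=01100000 (head:      ^)
Step 5: in state B at pos 1, read 0 -> (B,0)->write 1,move L,goto A. Now: state=A, head=0, tape[-4..3]=01100100 (head:     ^)
Step 6: in state A at pos 0, read 0 -> (A,0)->write 1,move L,goto D. Now: state=D, head=-1, tape[-4..3]=01101100 (head:    ^)
Step 7: in state D at pos -1, read 0 -> (D,0)->write 0,move L,goto B. Now: state=B, head=-2, tape[-4..3]=01101100 (head:   ^)
Step 8: in state B at pos -2, read 1 -> (B,1)->write 1,move R,goto A. Now: state=A, head=-1, tape[-4..3]=01101100 (head:    ^)
Step 9: in state A at pos -1, read 0 -> (A,0)->write 1,move L,goto D. Now: state=D, head=-2, tape[-4..3]=01111100 (head:   ^)
Step 10: in state D at pos -2, read 1 -> (D,1)->write 0,move R,goto D. Now: state=D, head=-1, tape[-4..3]=01011100 (head:    ^)
Step 11: in state D at pos -1, read 1 -> (D,1)->write 0,move R,goto D. Now: state=D, head=0, tape[-4..3]=01001100 (head:     ^)
Step 12: in state D at pos 0, read 1 -> (D,1)->write 0,move R,goto D. Now: state=D, head=1, tape[-4..3]=01000100 (head:      ^)
Step 13: in state D at pos 1, read 1 -> (D,1)->write 0,move R,goto D. Now: state=D, head=2, tape[-4..3]=01000000 (head:       ^)
Step 14: in state D at pos 2, read 0 -> (D,0)->write 0,move L,goto B. Now: state=B, head=1, tape[-4..3]=01000000 (head:      ^)
Step 15: in state B at pos 1, read 0 -> (B,0)->write 1,move L,goto A. Now: state=A, head=0, tape[-4..3]=01000100 (head:     ^)

Answer: A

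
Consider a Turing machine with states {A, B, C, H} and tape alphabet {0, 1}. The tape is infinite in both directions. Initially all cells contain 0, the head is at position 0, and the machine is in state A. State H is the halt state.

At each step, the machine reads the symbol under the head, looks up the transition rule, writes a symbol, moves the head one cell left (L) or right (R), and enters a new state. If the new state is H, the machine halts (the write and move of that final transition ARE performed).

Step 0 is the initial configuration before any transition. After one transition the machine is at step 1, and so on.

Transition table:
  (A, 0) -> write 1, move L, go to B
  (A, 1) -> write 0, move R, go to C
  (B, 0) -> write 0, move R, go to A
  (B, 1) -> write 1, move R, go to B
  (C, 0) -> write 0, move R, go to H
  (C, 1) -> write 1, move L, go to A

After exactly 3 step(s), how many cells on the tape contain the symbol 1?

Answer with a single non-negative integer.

Step 1: in state A at pos 0, read 0 -> (A,0)->write 1,move L,goto B. Now: state=B, head=-1, tape[-2..1]=0010 (head:  ^)
Step 2: in state B at pos -1, read 0 -> (B,0)->write 0,move R,goto A. Now: state=A, head=0, tape[-2..1]=0010 (head:   ^)
Step 3: in state A at pos 0, read 1 -> (A,1)->write 0,move R,goto C. Now: state=C, head=1, tape[-2..2]=00000 (head:    ^)
No cell contains 1 after step 3 -> 0 cell(s)

Answer: 0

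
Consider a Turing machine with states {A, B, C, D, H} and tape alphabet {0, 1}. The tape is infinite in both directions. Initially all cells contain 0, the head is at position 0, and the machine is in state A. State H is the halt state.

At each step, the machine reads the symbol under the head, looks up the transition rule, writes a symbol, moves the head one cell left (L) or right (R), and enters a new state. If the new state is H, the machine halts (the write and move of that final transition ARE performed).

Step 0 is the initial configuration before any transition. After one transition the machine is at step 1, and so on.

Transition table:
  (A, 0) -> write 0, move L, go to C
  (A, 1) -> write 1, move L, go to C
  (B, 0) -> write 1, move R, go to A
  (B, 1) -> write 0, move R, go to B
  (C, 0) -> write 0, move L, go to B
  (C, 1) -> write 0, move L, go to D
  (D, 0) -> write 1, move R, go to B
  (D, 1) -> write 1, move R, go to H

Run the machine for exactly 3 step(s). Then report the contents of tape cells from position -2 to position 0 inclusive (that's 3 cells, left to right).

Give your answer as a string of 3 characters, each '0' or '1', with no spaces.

Answer: 100

Derivation:
Step 1: in state A at pos 0, read 0 -> (A,0)->write 0,move L,goto C. Now: state=C, head=-1, tape[-2..1]=0000 (head:  ^)
Step 2: in state C at pos -1, read 0 -> (C,0)->write 0,move L,goto B. Now: state=B, head=-2, tape[-3..1]=00000 (head:  ^)
Step 3: in state B at pos -2, read 0 -> (B,0)->write 1,move R,goto A. Now: state=A, head=-1, tape[-3..1]=01000 (head:   ^)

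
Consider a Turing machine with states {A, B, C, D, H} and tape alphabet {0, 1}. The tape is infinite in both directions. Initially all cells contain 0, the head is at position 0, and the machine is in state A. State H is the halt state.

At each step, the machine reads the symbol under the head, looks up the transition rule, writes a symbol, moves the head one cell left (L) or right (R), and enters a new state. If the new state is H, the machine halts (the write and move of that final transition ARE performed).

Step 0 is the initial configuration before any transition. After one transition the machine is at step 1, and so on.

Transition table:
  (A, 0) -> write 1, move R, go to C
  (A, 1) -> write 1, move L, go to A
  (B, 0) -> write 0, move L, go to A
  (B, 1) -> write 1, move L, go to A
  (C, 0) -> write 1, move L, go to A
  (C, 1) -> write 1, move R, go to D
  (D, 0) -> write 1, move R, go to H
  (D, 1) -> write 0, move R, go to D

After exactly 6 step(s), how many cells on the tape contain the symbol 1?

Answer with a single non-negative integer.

Step 1: in state A at pos 0, read 0 -> (A,0)->write 1,move R,goto C. Now: state=C, head=1, tape[-1..2]=0100 (head:   ^)
Step 2: in state C at pos 1, read 0 -> (C,0)->write 1,move L,goto A. Now: state=A, head=0, tape[-1..2]=0110 (head:  ^)
Step 3: in state A at pos 0, read 1 -> (A,1)->write 1,move L,goto A. Now: state=A, head=-1, tape[-2..2]=00110 (head:  ^)
Step 4: in state A at pos -1, read 0 -> (A,0)->write 1,move R,goto C. Now: state=C, head=0, tape[-2..2]=01110 (head:   ^)
Step 5: in state C at pos 0, read 1 -> (C,1)->write 1,move R,goto D. Now: state=D, head=1, tape[-2..2]=01110 (head:    ^)
Step 6: in state D at pos 1, read 1 -> (D,1)->write 0,move R,goto D. Now: state=D, head=2, tape[-2..3]=011000 (head:     ^)
Cells containing 1 after step 6: {-1, 0} -> 2 cell(s)

Answer: 2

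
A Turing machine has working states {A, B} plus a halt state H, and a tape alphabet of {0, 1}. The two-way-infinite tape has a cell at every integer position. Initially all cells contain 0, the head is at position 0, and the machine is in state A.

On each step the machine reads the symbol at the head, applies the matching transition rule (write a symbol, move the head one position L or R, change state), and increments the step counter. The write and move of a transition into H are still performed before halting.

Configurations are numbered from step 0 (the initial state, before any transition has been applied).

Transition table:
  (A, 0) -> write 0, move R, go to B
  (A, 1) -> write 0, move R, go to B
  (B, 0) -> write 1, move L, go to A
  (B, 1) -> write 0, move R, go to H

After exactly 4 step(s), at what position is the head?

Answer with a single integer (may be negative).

Answer: 2

Derivation:
Step 1: in state A at pos 0, read 0 -> (A,0)->write 0,move R,goto B. Now: state=B, head=1, tape[-1..2]=0000 (head:   ^)
Step 2: in state B at pos 1, read 0 -> (B,0)->write 1,move L,goto A. Now: state=A, head=0, tape[-1..2]=0010 (head:  ^)
Step 3: in state A at pos 0, read 0 -> (A,0)->write 0,move R,goto B. Now: state=B, head=1, tape[-1..2]=0010 (head:   ^)
Step 4: in state B at pos 1, read 1 -> (B,1)->write 0,move R,goto H. Now: state=H, head=2, tape[-1..3]=00000 (head:    ^)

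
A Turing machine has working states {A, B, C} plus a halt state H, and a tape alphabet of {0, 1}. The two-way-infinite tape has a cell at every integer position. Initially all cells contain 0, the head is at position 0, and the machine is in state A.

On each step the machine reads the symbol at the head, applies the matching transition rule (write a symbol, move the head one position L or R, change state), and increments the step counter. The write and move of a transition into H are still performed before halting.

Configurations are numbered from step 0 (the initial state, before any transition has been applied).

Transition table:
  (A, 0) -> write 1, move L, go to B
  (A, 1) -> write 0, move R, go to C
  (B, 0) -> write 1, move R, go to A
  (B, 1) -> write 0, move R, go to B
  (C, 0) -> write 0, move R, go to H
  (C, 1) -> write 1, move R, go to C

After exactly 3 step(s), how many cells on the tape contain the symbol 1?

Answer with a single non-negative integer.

Step 1: in state A at pos 0, read 0 -> (A,0)->write 1,move L,goto B. Now: state=B, head=-1, tape[-2..1]=0010 (head:  ^)
Step 2: in state B at pos -1, read 0 -> (B,0)->write 1,move R,goto A. Now: state=A, head=0, tape[-2..1]=0110 (head:   ^)
Step 3: in state A at pos 0, read 1 -> (A,1)->write 0,move R,goto C. Now: state=C, head=1, tape[-2..2]=01000 (head:    ^)
Cells containing 1 after step 3: {-1} -> 1 cell(s)

Answer: 1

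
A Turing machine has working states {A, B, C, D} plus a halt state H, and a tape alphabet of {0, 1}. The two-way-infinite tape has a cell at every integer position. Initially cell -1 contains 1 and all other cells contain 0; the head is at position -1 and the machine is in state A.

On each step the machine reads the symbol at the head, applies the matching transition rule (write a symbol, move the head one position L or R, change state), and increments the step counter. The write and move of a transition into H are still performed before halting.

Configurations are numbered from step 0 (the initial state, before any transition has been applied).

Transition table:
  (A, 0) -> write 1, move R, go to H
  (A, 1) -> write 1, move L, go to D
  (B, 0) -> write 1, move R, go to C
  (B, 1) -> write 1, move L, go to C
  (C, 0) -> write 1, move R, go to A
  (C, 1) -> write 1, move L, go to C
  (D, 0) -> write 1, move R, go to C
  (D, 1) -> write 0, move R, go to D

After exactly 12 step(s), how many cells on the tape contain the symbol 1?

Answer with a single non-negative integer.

Step 1: in state A at pos -1, read 1 -> (A,1)->write 1,move L,goto D. Now: state=D, head=-2, tape[-3..0]=0010 (head:  ^)
Step 2: in state D at pos -2, read 0 -> (D,0)->write 1,move R,goto C. Now: state=C, head=-1, tape[-3..0]=0110 (head:   ^)
Step 3: in state C at pos -1, read 1 -> (C,1)->write 1,move L,goto C. Now: state=C, head=-2, tape[-3..0]=0110 (head:  ^)
Step 4: in state C at pos -2, read 1 -> (C,1)->write 1,move L,goto C. Now: state=C, head=-3, tape[-4..0]=00110 (head:  ^)
Step 5: in state C at pos -3, read 0 -> (C,0)->write 1,move R,goto A. Now: state=A, head=-2, tape[-4..0]=01110 (head:   ^)
Step 6: in state A at pos -2, read 1 -> (A,1)->write 1,move L,goto D. Now: state=D, head=-3, tape[-4..0]=01110 (head:  ^)
Step 7: in state D at pos -3, read 1 -> (D,1)->write 0,move R,goto D. Now: state=D, head=-2, tape[-4..0]=00110 (head:   ^)
Step 8: in state D at pos -2, read 1 -> (D,1)->write 0,move R,goto D. Now: state=D, head=-1, tape[-4..0]=00010 (head:    ^)
Step 9: in state D at pos -1, read 1 -> (D,1)->write 0,move R,goto D. Now: state=D, head=0, tape[-4..1]=000000 (head:     ^)
Step 10: in state D at pos 0, read 0 -> (D,0)->write 1,move R,goto C. Now: state=C, head=1, tape[-4..2]=0000100 (head:      ^)
Step 11: in state C at pos 1, read 0 -> (C,0)->write 1,move R,goto A. Now: state=A, head=2, tape[-4..3]=00001100 (head:       ^)
Step 12: in state A at pos 2, read 0 -> (A,0)->write 1,move R,goto H. Now: state=H, head=3, tape[-4..4]=000011100 (head:        ^)
Cells containing 1 after step 12: {0, 1, 2} -> 3 cell(s)

Answer: 3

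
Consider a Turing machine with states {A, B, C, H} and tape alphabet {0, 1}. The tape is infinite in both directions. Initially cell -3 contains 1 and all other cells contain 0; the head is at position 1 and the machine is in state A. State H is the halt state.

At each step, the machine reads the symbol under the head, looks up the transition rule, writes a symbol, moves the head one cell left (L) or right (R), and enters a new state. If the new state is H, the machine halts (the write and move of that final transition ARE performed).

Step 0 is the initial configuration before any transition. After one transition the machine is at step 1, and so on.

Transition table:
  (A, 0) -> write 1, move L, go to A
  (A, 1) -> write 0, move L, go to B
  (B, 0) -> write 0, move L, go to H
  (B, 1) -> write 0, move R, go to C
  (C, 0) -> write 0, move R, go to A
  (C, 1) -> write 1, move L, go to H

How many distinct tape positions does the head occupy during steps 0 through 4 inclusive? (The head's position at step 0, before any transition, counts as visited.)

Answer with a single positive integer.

Answer: 5

Derivation:
Step 1: in state A at pos 1, read 0 -> (A,0)->write 1,move L,goto A. Now: state=A, head=0, tape[-4..2]=0100010 (head:     ^)
Step 2: in state A at pos 0, read 0 -> (A,0)->write 1,move L,goto A. Now: state=A, head=-1, tape[-4..2]=0100110 (head:    ^)
Step 3: in state A at pos -1, read 0 -> (A,0)->write 1,move L,goto A. Now: state=A, head=-2, tape[-4..2]=0101110 (head:   ^)
Step 4: in state A at pos -2, read 0 -> (A,0)->write 1,move L,goto A. Now: state=A, head=-3, tape[-4..2]=0111110 (head:  ^)
Head positions at steps 0..4: starting at 1, distinct positions visited = {-3, -2, -1, 0, 1} -> 5 position(s)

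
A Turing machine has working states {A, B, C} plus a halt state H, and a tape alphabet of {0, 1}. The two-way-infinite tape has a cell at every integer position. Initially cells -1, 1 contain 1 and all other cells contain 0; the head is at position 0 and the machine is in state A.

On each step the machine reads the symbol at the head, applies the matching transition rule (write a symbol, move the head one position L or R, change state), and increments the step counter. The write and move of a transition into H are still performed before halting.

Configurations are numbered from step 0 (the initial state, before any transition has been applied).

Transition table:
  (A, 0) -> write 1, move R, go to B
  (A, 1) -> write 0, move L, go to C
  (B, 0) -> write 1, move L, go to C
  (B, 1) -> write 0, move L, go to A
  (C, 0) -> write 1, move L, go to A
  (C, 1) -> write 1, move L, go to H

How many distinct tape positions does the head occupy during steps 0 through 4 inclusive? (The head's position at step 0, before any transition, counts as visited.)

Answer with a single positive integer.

Answer: 4

Derivation:
Step 1: in state A at pos 0, read 0 -> (A,0)->write 1,move R,goto B. Now: state=B, head=1, tape[-2..2]=01110 (head:    ^)
Step 2: in state B at pos 1, read 1 -> (B,1)->write 0,move L,goto A. Now: state=A, head=0, tape[-2..2]=01100 (head:   ^)
Step 3: in state A at pos 0, read 1 -> (A,1)->write 0,move L,goto C. Now: state=C, head=-1, tape[-2..2]=01000 (head:  ^)
Step 4: in state C at pos -1, read 1 -> (C,1)->write 1,move L,goto H. Now: state=H, head=-2, tape[-3..2]=001000 (head:  ^)
Head positions at steps 0..4: starting at 0, distinct positions visited = {-2, -1, 0, 1} -> 4 position(s)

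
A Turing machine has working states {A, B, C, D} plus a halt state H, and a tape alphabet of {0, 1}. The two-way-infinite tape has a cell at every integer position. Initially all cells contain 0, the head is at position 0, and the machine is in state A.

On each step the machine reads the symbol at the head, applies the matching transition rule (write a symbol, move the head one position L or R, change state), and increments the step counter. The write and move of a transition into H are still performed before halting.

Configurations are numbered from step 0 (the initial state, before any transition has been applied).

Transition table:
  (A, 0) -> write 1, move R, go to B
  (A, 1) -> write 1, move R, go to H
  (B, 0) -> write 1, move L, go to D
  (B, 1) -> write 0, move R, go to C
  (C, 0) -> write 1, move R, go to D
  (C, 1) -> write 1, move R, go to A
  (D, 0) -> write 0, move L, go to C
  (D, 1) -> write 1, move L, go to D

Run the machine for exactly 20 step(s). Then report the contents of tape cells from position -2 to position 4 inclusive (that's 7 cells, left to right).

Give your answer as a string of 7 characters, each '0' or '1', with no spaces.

Answer: 1110110

Derivation:
Step 1: in state A at pos 0, read 0 -> (A,0)->write 1,move R,goto B. Now: state=B, head=1, tape[-1..2]=0100 (head:   ^)
Step 2: in state B at pos 1, read 0 -> (B,0)->write 1,move L,goto D. Now: state=D, head=0, tape[-1..2]=0110 (head:  ^)
Step 3: in state D at pos 0, read 1 -> (D,1)->write 1,move L,goto D. Now: state=D, head=-1, tape[-2..2]=00110 (head:  ^)
Step 4: in state D at pos -1, read 0 -> (D,0)->write 0,move L,goto C. Now: state=C, head=-2, tape[-3..2]=000110 (head:  ^)
Step 5: in state C at pos -2, read 0 -> (C,0)->write 1,move R,goto D. Now: state=D, head=-1, tape[-3..2]=010110 (head:   ^)
Step 6: in state D at pos -1, read 0 -> (D,0)->write 0,move L,goto C. Now: state=C, head=-2, tape[-3..2]=010110 (head:  ^)
Step 7: in state C at pos -2, read 1 -> (C,1)->write 1,move R,goto A. Now: state=A, head=-1, tape[-3..2]=010110 (head:   ^)
Step 8: in state A at pos -1, read 0 -> (A,0)->write 1,move R,goto B. Now: state=B, head=0, tape[-3..2]=011110 (head:    ^)
Step 9: in state B at pos 0, read 1 -> (B,1)->write 0,move R,goto C. Now: state=C, head=1, tape[-3..2]=011010 (head:     ^)
Step 10: in state C at pos 1, read 1 -> (C,1)->write 1,move R,goto A. Now: state=A, head=2, tape[-3..3]=0110100 (head:      ^)
Step 11: in state A at pos 2, read 0 -> (A,0)->write 1,move R,goto B. Now: state=B, head=3, tape[-3..4]=01101100 (head:       ^)
Step 12: in state B at pos 3, read 0 -> (B,0)->write 1,move L,goto D. Now: state=D, head=2, tape[-3..4]=01101110 (head:      ^)
Step 13: in state D at pos 2, read 1 -> (D,1)->write 1,move L,goto D. Now: state=D, head=1, tape[-3..4]=01101110 (head:     ^)
Step 14: in state D at pos 1, read 1 -> (D,1)->write 1,move L,goto D. Now: state=D, head=0, tape[-3..4]=01101110 (head:    ^)
Step 15: in state D at pos 0, read 0 -> (D,0)->write 0,move L,goto C. Now: state=C, head=-1, tape[-3..4]=01101110 (head:   ^)
Step 16: in state C at pos -1, read 1 -> (C,1)->write 1,move R,goto A. Now: state=A, head=0, tape[-3..4]=01101110 (head:    ^)
Step 17: in state A at pos 0, read 0 -> (A,0)->write 1,move R,goto B. Now: state=B, head=1, tape[-3..4]=01111110 (head:     ^)
Step 18: in state B at pos 1, read 1 -> (B,1)->write 0,move R,goto C. Now: state=C, head=2, tape[-3..4]=01110110 (head:      ^)
Step 19: in state C at pos 2, read 1 -> (C,1)->write 1,move R,goto A. Now: state=A, head=3, tape[-3..4]=01110110 (head:       ^)
Step 20: in state A at pos 3, read 1 -> (A,1)->write 1,move R,goto H. Now: state=H, head=4, tape[-3..5]=011101100 (head:        ^)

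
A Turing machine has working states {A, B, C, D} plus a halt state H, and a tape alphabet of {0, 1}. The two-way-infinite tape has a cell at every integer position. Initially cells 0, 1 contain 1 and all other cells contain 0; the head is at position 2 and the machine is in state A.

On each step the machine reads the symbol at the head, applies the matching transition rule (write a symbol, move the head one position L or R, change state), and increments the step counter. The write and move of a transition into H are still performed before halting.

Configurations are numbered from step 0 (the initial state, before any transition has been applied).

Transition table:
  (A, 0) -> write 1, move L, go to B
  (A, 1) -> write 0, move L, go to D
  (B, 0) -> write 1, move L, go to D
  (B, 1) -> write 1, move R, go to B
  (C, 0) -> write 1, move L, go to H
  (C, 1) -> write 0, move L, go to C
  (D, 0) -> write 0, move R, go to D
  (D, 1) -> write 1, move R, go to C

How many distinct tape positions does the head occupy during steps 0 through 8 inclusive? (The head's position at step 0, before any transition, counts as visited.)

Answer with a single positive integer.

Answer: 4

Derivation:
Step 1: in state A at pos 2, read 0 -> (A,0)->write 1,move L,goto B. Now: state=B, head=1, tape[-1..3]=01110 (head:   ^)
Step 2: in state B at pos 1, read 1 -> (B,1)->write 1,move R,goto B. Now: state=B, head=2, tape[-1..3]=01110 (head:    ^)
Step 3: in state B at pos 2, read 1 -> (B,1)->write 1,move R,goto B. Now: state=B, head=3, tape[-1..4]=011100 (head:     ^)
Step 4: in state B at pos 3, read 0 -> (B,0)->write 1,move L,goto D. Now: state=D, head=2, tape[-1..4]=011110 (head:    ^)
Step 5: in state D at pos 2, read 1 -> (D,1)->write 1,move R,goto C. Now: state=C, head=3, tape[-1..4]=011110 (head:     ^)
Step 6: in state C at pos 3, read 1 -> (C,1)->write 0,move L,goto C. Now: state=C, head=2, tape[-1..4]=011100 (head:    ^)
Step 7: in state C at pos 2, read 1 -> (C,1)->write 0,move L,goto C. Now: state=C, head=1, tape[-1..4]=011000 (head:   ^)
Step 8: in state C at pos 1, read 1 -> (C,1)->write 0,move L,goto C. Now: state=C, head=0, tape[-1..4]=010000 (head:  ^)
Head positions at steps 0..8: starting at 2, distinct positions visited = {0, 1, 2, 3} -> 4 position(s)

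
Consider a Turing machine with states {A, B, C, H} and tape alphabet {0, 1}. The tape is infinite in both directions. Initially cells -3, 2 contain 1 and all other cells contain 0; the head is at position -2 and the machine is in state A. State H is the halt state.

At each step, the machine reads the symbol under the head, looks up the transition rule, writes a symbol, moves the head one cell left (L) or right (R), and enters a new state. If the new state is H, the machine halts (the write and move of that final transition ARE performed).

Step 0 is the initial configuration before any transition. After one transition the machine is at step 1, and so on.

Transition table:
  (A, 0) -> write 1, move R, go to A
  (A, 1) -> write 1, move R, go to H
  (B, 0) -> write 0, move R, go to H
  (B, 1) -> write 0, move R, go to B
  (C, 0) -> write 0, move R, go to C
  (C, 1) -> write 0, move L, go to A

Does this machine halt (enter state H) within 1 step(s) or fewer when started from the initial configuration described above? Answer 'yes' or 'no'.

Answer: no

Derivation:
Step 1: in state A at pos -2, read 0 -> (A,0)->write 1,move R,goto A. Now: state=A, head=-1, tape[-4..3]=01100010 (head:    ^)
After 1 step(s): state = A (not H) -> not halted within 1 -> no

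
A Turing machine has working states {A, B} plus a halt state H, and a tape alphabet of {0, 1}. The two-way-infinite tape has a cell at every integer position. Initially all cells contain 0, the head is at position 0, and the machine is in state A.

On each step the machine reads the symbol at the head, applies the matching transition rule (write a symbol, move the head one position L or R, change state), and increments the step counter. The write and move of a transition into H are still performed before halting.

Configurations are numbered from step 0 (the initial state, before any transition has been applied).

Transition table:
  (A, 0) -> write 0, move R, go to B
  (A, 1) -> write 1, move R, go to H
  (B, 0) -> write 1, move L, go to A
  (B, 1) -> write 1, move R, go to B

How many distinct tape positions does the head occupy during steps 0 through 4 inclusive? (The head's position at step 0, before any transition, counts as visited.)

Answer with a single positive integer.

Step 1: in state A at pos 0, read 0 -> (A,0)->write 0,move R,goto B. Now: state=B, head=1, tape[-1..2]=0000 (head:   ^)
Step 2: in state B at pos 1, read 0 -> (B,0)->write 1,move L,goto A. Now: state=A, head=0, tape[-1..2]=0010 (head:  ^)
Step 3: in state A at pos 0, read 0 -> (A,0)->write 0,move R,goto B. Now: state=B, head=1, tape[-1..2]=0010 (head:   ^)
Step 4: in state B at pos 1, read 1 -> (B,1)->write 1,move R,goto B. Now: state=B, head=2, tape[-1..3]=00100 (head:    ^)
Head positions at steps 0..4: starting at 0, distinct positions visited = {0, 1, 2} -> 3 position(s)

Answer: 3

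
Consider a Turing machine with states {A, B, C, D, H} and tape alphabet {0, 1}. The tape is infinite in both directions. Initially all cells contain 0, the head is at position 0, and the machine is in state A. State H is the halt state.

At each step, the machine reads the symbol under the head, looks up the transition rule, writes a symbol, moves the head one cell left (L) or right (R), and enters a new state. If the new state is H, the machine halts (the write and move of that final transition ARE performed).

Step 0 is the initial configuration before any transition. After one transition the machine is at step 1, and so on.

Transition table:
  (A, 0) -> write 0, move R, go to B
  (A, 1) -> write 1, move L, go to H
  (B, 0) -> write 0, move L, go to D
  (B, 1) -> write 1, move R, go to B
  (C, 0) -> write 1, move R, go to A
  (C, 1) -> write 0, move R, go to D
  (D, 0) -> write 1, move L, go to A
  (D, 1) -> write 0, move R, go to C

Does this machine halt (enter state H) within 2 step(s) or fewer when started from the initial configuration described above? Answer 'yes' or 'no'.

Step 1: in state A at pos 0, read 0 -> (A,0)->write 0,move R,goto B. Now: state=B, head=1, tape[-1..2]=0000 (head:   ^)
Step 2: in state B at pos 1, read 0 -> (B,0)->write 0,move L,goto D. Now: state=D, head=0, tape[-1..2]=0000 (head:  ^)
After 2 step(s): state = D (not H) -> not halted within 2 -> no

Answer: no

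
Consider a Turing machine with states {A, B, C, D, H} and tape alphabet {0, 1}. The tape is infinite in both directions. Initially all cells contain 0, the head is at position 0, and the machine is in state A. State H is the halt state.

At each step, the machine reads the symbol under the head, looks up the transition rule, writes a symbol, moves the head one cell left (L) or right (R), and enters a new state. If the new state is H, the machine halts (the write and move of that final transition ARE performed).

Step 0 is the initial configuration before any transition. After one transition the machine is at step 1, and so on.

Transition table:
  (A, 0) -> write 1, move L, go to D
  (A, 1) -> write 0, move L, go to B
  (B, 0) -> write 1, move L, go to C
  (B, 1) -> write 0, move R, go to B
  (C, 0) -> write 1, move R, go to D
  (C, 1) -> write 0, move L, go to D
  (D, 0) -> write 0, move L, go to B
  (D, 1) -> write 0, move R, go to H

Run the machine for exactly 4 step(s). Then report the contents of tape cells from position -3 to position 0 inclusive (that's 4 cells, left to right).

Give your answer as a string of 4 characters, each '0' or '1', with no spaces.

Step 1: in state A at pos 0, read 0 -> (A,0)->write 1,move L,goto D. Now: state=D, head=-1, tape[-2..1]=0010 (head:  ^)
Step 2: in state D at pos -1, read 0 -> (D,0)->write 0,move L,goto B. Now: state=B, head=-2, tape[-3..1]=00010 (head:  ^)
Step 3: in state B at pos -2, read 0 -> (B,0)->write 1,move L,goto C. Now: state=C, head=-3, tape[-4..1]=001010 (head:  ^)
Step 4: in state C at pos -3, read 0 -> (C,0)->write 1,move R,goto D. Now: state=D, head=-2, tape[-4..1]=011010 (head:   ^)

Answer: 1101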